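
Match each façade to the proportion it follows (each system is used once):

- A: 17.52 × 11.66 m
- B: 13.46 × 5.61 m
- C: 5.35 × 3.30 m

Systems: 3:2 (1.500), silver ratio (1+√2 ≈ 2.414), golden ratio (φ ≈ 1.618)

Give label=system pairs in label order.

A=3:2, B=silver ratio, C=golden ratio

A = 17.52/11.66 ≈ 1.503 → 3:2 (1.500)
B = 13.46/5.61 ≈ 2.399 → silver ratio (2.414)
C = 5.35/3.30 ≈ 1.621 → golden ratio (1.618)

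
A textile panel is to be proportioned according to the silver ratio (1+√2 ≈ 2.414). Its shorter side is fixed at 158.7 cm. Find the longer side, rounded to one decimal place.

silver ratio ≈ 2.41421.
Longer side = 158.7 × 2.41421 ≈ 383.135 → 383.1 cm.

383.1 cm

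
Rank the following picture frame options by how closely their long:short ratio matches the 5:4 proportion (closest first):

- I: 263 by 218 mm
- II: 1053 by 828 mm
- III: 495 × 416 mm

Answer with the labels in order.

II, I, III

I: 263/218 ≈ 1.206 → |1.206 − 1.250| = 0.044
II: 1053/828 ≈ 1.272 → |1.272 − 1.250| = 0.022
III: 495/416 ≈ 1.190 → |1.190 − 1.250| = 0.060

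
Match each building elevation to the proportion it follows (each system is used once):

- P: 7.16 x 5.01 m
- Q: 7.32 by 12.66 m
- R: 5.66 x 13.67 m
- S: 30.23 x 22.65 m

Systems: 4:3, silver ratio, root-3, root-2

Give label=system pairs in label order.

P=root-2, Q=root-3, R=silver ratio, S=4:3

P = 7.16/5.01 ≈ 1.429 → root-2 (1.414)
Q = 12.66/7.32 ≈ 1.730 → root-3 (1.732)
R = 13.67/5.66 ≈ 2.415 → silver ratio (2.414)
S = 30.23/22.65 ≈ 1.335 → 4:3 (1.333)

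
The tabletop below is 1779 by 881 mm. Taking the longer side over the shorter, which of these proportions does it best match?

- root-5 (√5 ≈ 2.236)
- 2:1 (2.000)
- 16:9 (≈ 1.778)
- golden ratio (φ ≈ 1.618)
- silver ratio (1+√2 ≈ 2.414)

Ratio = 1779 / 881 ≈ 2.019.
Distances: root-5 2.236 (Δ 0.217); 2:1 2.000 (Δ 0.019); 16:9 1.778 (Δ 0.241); golden ratio 1.618 (Δ 0.401); silver ratio 2.414 (Δ 0.395).

2:1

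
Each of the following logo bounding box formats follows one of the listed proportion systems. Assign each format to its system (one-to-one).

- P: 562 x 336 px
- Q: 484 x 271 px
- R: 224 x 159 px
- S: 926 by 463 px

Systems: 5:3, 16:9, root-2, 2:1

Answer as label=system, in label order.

Ratios: P ≈ 1.673; Q ≈ 1.786; R ≈ 1.409; S ≈ 2.000.
Targets: 5:3 ≈ 1.667; 16:9 ≈ 1.778; root-2 ≈ 1.414; 2:1 ≈ 2.000.

P=5:3, Q=16:9, R=root-2, S=2:1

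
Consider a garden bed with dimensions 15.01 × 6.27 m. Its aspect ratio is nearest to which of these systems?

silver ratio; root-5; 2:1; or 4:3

15.01/6.27 ≈ 2.394. Nearest candidates are silver ratio (2.414, off by 0.020) and root-5 (2.236, off by 0.158).

silver ratio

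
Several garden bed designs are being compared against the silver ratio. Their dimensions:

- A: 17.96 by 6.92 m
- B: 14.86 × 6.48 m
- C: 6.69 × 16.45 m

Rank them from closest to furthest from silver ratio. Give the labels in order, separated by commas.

C, B, A

A: 17.96/6.92 ≈ 2.595 → |2.595 − 2.414| = 0.181
B: 14.86/6.48 ≈ 2.293 → |2.293 − 2.414| = 0.121
C: 16.45/6.69 ≈ 2.459 → |2.459 − 2.414| = 0.045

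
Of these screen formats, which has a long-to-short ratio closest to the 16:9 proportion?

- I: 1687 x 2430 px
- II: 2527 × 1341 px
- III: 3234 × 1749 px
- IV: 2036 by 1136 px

IV

Target 16:9 ≈ 1.778.
I: 1.440 (Δ0.338)  II: 1.884 (Δ0.106)  III: 1.849 (Δ0.071)  IV: 1.792 (Δ0.014)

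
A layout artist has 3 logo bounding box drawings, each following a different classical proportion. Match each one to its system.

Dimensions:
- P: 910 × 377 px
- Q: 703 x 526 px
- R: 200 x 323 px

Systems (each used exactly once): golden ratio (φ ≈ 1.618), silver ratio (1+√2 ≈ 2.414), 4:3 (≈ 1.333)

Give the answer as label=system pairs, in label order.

P = 910/377 ≈ 2.414 → silver ratio (2.414)
Q = 703/526 ≈ 1.337 → 4:3 (1.333)
R = 323/200 ≈ 1.615 → golden ratio (1.618)

P=silver ratio, Q=4:3, R=golden ratio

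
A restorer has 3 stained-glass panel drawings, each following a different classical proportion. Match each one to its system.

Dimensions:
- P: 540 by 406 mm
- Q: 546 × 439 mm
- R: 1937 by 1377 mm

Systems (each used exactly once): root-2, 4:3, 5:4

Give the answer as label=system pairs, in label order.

P=4:3, Q=5:4, R=root-2

Ratios: P ≈ 1.330; Q ≈ 1.244; R ≈ 1.407.
Targets: root-2 ≈ 1.414; 4:3 ≈ 1.333; 5:4 ≈ 1.250.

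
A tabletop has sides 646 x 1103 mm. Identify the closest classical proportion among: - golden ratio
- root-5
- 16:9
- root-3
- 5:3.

Ratio = 1103 / 646 ≈ 1.707.
Distances: golden ratio 1.618 (Δ 0.089); root-5 2.236 (Δ 0.529); 16:9 1.778 (Δ 0.071); root-3 1.732 (Δ 0.025); 5:3 1.667 (Δ 0.040).

root-3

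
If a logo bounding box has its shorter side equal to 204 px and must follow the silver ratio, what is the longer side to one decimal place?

492.5 px

silver ratio ≈ 2.41421.
Longer side = 204 × 2.41421 ≈ 492.499 → 492.5 px.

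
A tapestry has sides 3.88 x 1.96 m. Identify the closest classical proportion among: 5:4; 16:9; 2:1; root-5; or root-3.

3.88/1.96 ≈ 1.980. Nearest candidates are 2:1 (2.000, off by 0.020) and 16:9 (1.778, off by 0.202).

2:1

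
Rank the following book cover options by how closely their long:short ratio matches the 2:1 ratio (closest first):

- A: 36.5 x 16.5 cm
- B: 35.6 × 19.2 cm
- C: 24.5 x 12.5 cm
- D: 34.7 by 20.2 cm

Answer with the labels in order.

Ratios: A = 36.5 / 16.5 ≈ 2.212; B = 35.6 / 19.2 ≈ 1.854; C = 24.5 / 12.5 ≈ 1.960; D = 34.7 / 20.2 ≈ 1.718.
|Δ from 2.000|: A 0.212; B 0.146; C 0.040; D 0.282.

C, B, A, D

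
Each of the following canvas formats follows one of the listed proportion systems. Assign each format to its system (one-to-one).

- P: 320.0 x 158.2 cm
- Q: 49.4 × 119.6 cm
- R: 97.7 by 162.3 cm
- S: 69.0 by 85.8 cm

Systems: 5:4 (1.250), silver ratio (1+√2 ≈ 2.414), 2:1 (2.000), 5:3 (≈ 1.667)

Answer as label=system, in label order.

P=2:1, Q=silver ratio, R=5:3, S=5:4

Ratios: P ≈ 2.023; Q ≈ 2.421; R ≈ 1.661; S ≈ 1.243.
Targets: 5:4 ≈ 1.250; silver ratio ≈ 2.414; 2:1 ≈ 2.000; 5:3 ≈ 1.667.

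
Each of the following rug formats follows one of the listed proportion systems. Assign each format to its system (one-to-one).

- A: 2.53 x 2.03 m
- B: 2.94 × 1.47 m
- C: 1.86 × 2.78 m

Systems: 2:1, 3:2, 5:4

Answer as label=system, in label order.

A = 2.53/2.03 ≈ 1.246 → 5:4 (1.250)
B = 2.94/1.47 ≈ 2.000 → 2:1 (2.000)
C = 2.78/1.86 ≈ 1.495 → 3:2 (1.500)

A=5:4, B=2:1, C=3:2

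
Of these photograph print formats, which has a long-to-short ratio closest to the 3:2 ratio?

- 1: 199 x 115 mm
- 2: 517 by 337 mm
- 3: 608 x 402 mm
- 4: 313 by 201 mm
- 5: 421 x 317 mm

3

Ratios (long/short): 1 ≈ 1.730; 2 ≈ 1.534; 3 ≈ 1.512; 4 ≈ 1.557; 5 ≈ 1.328.
3:2 ≈ 1.500; option 3 is nearest (Δ 0.012).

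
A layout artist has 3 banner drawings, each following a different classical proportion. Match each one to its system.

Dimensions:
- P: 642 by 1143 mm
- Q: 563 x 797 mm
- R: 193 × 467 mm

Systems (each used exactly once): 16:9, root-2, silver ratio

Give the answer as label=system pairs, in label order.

P=16:9, Q=root-2, R=silver ratio

P = 1143/642 ≈ 1.780 → 16:9 (1.778)
Q = 797/563 ≈ 1.416 → root-2 (1.414)
R = 467/193 ≈ 2.420 → silver ratio (2.414)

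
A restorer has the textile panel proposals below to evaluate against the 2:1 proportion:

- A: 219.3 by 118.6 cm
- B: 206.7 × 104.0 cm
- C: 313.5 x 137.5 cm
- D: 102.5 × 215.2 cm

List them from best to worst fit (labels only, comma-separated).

A: 219.3/118.6 ≈ 1.849 → |1.849 − 2.000| = 0.151
B: 206.7/104.0 ≈ 1.987 → |1.987 − 2.000| = 0.013
C: 313.5/137.5 ≈ 2.280 → |2.280 − 2.000| = 0.280
D: 215.2/102.5 ≈ 2.100 → |2.100 − 2.000| = 0.100

B, D, A, C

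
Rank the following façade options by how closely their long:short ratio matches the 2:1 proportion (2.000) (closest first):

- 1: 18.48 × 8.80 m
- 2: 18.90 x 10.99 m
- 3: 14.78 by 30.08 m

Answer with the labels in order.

3, 1, 2

Ratios: 1 = 18.48 / 8.80 ≈ 2.100; 2 = 18.90 / 10.99 ≈ 1.720; 3 = 30.08 / 14.78 ≈ 2.035.
|Δ from 2.000|: 1 0.100; 2 0.280; 3 0.035.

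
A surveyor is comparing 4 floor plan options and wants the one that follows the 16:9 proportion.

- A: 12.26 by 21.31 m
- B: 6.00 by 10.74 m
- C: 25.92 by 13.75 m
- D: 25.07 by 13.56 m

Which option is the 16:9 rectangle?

B

Ratios (long/short): A ≈ 1.738; B ≈ 1.790; C ≈ 1.885; D ≈ 1.849.
16:9 ≈ 1.778; option B is nearest (Δ 0.012).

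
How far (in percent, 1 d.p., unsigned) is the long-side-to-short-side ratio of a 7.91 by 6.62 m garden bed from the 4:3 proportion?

10.4%

Ratio = 7.91 / 6.62 ≈ 1.1949.
Ideal 4:3 ≈ 1.3333. |1.1949 − 1.3333| / 1.3333 ≈ 10.38% → 10.4%.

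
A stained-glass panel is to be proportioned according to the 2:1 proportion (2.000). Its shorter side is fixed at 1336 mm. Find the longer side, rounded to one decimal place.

2:1 = 2.00000.
Longer side = 1336 × 2.00000 ≈ 2672.000 → 2672.0 mm.

2672.0 mm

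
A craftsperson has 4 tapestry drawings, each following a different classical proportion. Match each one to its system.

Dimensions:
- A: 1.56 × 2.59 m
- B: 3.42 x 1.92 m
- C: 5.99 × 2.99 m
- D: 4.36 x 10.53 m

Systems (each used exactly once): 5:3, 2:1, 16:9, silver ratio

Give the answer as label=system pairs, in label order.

A=5:3, B=16:9, C=2:1, D=silver ratio

A = 2.59/1.56 ≈ 1.660 → 5:3 (1.667)
B = 3.42/1.92 ≈ 1.781 → 16:9 (1.778)
C = 5.99/2.99 ≈ 2.003 → 2:1 (2.000)
D = 10.53/4.36 ≈ 2.415 → silver ratio (2.414)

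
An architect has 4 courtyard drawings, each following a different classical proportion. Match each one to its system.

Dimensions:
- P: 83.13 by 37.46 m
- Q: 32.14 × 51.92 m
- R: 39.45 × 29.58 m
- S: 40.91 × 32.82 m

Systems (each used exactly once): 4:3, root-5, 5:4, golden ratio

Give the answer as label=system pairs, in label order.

P=root-5, Q=golden ratio, R=4:3, S=5:4

Ratios: P ≈ 2.219; Q ≈ 1.615; R ≈ 1.334; S ≈ 1.246.
Targets: 4:3 ≈ 1.333; root-5 ≈ 2.236; 5:4 ≈ 1.250; golden ratio ≈ 1.618.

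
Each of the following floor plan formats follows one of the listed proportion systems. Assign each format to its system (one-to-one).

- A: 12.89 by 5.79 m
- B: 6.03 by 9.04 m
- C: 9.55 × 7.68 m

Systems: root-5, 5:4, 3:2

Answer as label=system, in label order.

A=root-5, B=3:2, C=5:4

Ratios: A ≈ 2.226; B ≈ 1.499; C ≈ 1.243.
Targets: root-5 ≈ 2.236; 5:4 ≈ 1.250; 3:2 ≈ 1.500.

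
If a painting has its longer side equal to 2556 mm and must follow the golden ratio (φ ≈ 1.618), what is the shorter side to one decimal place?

golden ratio ≈ 1.61803.
Shorter side = 2556 ÷ 1.61803 ≈ 1579.699 → 1579.7 mm.

1579.7 mm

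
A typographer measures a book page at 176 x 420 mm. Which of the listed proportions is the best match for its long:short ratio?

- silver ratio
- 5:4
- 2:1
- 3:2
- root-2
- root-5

Ratio = 420 / 176 ≈ 2.386.
Distances: silver ratio 2.414 (Δ 0.028); 5:4 1.250 (Δ 1.136); 2:1 2.000 (Δ 0.386); 3:2 1.500 (Δ 0.886); root-2 1.414 (Δ 0.972); root-5 2.236 (Δ 0.150).

silver ratio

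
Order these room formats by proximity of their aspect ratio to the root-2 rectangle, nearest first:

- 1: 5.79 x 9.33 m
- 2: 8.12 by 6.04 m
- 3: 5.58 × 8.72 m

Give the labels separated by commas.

Ratios: 1 = 9.33 / 5.79 ≈ 1.611; 2 = 8.12 / 6.04 ≈ 1.344; 3 = 8.72 / 5.58 ≈ 1.563.
|Δ from 1.414|: 1 0.197; 2 0.070; 3 0.149.

2, 3, 1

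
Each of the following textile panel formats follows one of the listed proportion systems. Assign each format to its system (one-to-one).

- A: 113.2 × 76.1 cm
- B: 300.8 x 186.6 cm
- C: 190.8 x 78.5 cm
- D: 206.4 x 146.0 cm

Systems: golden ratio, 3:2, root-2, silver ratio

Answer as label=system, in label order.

A = 113.2/76.1 ≈ 1.488 → 3:2 (1.500)
B = 300.8/186.6 ≈ 1.612 → golden ratio (1.618)
C = 190.8/78.5 ≈ 2.431 → silver ratio (2.414)
D = 206.4/146.0 ≈ 1.414 → root-2 (1.414)

A=3:2, B=golden ratio, C=silver ratio, D=root-2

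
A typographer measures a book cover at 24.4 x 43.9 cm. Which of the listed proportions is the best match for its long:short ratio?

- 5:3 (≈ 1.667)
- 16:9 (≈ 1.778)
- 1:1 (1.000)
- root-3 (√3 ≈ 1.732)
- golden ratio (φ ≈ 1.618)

16:9

Ratio = 43.9 / 24.4 ≈ 1.799.
Distances: 5:3 1.667 (Δ 0.132); 16:9 1.778 (Δ 0.021); 1:1 1.000 (Δ 0.799); root-3 1.732 (Δ 0.067); golden ratio 1.618 (Δ 0.181).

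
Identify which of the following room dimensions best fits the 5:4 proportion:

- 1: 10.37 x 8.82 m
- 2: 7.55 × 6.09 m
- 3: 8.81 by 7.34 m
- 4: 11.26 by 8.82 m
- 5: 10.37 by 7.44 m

2

Ratios (long/short): 1 ≈ 1.176; 2 ≈ 1.240; 3 ≈ 1.200; 4 ≈ 1.277; 5 ≈ 1.394.
5:4 ≈ 1.250; option 2 is nearest (Δ 0.010).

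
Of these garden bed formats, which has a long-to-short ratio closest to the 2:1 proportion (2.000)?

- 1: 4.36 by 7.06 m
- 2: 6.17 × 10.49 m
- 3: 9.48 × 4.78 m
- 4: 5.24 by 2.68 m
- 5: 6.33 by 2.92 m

3

Target 2:1 ≈ 2.000.
1: 1.619 (Δ0.381)  2: 1.700 (Δ0.300)  3: 1.983 (Δ0.017)  4: 1.955 (Δ0.045)  5: 2.168 (Δ0.168)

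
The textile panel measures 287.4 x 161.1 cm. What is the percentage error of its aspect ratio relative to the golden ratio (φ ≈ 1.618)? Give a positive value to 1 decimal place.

10.3%

Ratio = 287.4 / 161.1 ≈ 1.7840.
Ideal golden ratio ≈ 1.6180. |1.7840 − 1.6180| / 1.6180 ≈ 10.26% → 10.3%.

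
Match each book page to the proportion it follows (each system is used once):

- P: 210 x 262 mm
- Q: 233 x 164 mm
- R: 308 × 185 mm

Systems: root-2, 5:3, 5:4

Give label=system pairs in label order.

P = 262/210 ≈ 1.248 → 5:4 (1.250)
Q = 233/164 ≈ 1.421 → root-2 (1.414)
R = 308/185 ≈ 1.665 → 5:3 (1.667)

P=5:4, Q=root-2, R=5:3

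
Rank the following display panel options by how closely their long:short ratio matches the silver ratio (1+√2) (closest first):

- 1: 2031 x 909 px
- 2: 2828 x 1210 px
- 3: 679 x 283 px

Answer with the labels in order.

Ratios: 1 = 2031 / 909 ≈ 2.234; 2 = 2828 / 1210 ≈ 2.337; 3 = 679 / 283 ≈ 2.399.
|Δ from 2.414|: 1 0.180; 2 0.077; 3 0.015.

3, 2, 1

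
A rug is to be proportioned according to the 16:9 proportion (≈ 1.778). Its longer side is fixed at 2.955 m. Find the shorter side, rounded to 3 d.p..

1.662 m

16:9 ≈ 1.77778.
Shorter side = 2.955 ÷ 1.77778 ≈ 1.66219 → 1.662 m.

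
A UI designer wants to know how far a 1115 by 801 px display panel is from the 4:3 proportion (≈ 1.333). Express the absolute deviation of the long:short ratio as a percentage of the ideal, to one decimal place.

4.4%

Ratio = 1115 / 801 ≈ 1.3920.
Ideal 4:3 ≈ 1.3333. |1.3920 − 1.3333| / 1.3333 ≈ 4.40% → 4.4%.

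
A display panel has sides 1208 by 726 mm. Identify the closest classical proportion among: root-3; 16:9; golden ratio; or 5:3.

5:3

1208/726 ≈ 1.664. Nearest candidates are 5:3 (1.667, off by 0.003) and golden ratio (1.618, off by 0.046).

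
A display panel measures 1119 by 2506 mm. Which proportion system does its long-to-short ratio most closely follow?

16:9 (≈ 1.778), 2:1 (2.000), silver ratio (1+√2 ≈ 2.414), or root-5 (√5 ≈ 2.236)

root-5

2506/1119 ≈ 2.239. Nearest candidates are root-5 (2.236, off by 0.003) and silver ratio (2.414, off by 0.175).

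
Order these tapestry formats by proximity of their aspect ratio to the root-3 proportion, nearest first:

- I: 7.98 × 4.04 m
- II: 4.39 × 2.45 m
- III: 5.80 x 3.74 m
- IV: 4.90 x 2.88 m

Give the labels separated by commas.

IV, II, III, I

I: 7.98/4.04 ≈ 1.975 → |1.975 − 1.732| = 0.243
II: 4.39/2.45 ≈ 1.792 → |1.792 − 1.732| = 0.060
III: 5.80/3.74 ≈ 1.551 → |1.551 − 1.732| = 0.181
IV: 4.90/2.88 ≈ 1.701 → |1.701 − 1.732| = 0.031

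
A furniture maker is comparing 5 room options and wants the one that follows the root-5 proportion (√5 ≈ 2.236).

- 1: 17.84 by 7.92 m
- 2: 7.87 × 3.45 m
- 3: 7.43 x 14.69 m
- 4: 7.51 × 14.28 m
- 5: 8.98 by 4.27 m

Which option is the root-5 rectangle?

1

Ratios (long/short): 1 ≈ 2.253; 2 ≈ 2.281; 3 ≈ 1.977; 4 ≈ 1.901; 5 ≈ 2.103.
root-5 ≈ 2.236; option 1 is nearest (Δ 0.017).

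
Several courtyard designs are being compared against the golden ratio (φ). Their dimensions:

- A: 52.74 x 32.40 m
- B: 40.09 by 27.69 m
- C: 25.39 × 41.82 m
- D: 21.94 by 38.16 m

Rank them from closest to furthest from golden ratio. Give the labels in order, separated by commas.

A, C, D, B

A: 52.74/32.40 ≈ 1.628 → |1.628 − 1.618| = 0.010
B: 40.09/27.69 ≈ 1.448 → |1.448 − 1.618| = 0.170
C: 41.82/25.39 ≈ 1.647 → |1.647 − 1.618| = 0.029
D: 38.16/21.94 ≈ 1.739 → |1.739 − 1.618| = 0.121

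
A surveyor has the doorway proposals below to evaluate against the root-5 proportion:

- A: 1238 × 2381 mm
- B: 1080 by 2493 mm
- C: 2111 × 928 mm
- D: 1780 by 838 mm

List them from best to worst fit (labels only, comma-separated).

C, B, D, A

Ratios: A = 2381 / 1238 ≈ 1.923; B = 2493 / 1080 ≈ 2.308; C = 2111 / 928 ≈ 2.275; D = 1780 / 838 ≈ 2.124.
|Δ from 2.236|: A 0.313; B 0.072; C 0.039; D 0.112.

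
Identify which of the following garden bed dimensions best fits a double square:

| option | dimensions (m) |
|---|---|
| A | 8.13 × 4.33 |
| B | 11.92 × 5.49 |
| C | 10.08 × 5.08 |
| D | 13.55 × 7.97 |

C

Target 2:1 ≈ 2.000.
A: 1.878 (Δ0.122)  B: 2.171 (Δ0.171)  C: 1.984 (Δ0.016)  D: 1.700 (Δ0.300)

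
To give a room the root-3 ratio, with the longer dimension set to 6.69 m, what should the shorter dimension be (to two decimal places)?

3.86 m

root-3 ≈ 1.73205.
Shorter side = 6.69 ÷ 1.73205 ≈ 3.8625 → 3.86 m.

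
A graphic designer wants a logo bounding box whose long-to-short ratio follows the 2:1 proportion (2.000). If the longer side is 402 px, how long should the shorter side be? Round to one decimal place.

2:1 = 2.00000.
Shorter side = 402 ÷ 2.00000 ≈ 201.000 → 201.0 px.

201.0 px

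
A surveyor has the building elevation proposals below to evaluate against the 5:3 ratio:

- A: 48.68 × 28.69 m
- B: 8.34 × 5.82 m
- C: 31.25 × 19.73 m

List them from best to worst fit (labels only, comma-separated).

A, C, B

A: 48.68/28.69 ≈ 1.697 → |1.697 − 1.667| = 0.030
B: 8.34/5.82 ≈ 1.433 → |1.433 − 1.667| = 0.234
C: 31.25/19.73 ≈ 1.584 → |1.584 − 1.667| = 0.083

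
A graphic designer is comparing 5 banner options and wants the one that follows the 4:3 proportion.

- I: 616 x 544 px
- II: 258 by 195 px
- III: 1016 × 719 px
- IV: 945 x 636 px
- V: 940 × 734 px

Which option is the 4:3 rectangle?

II

Ratios (long/short): I ≈ 1.132; II ≈ 1.323; III ≈ 1.413; IV ≈ 1.486; V ≈ 1.281.
4:3 ≈ 1.333; option II is nearest (Δ 0.010).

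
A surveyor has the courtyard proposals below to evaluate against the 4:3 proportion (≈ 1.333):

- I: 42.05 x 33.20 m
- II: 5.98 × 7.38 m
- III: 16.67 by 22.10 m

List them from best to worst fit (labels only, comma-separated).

III, I, II

I: 42.05/33.20 ≈ 1.267 → |1.267 − 1.333| = 0.066
II: 7.38/5.98 ≈ 1.234 → |1.234 − 1.333| = 0.099
III: 22.10/16.67 ≈ 1.326 → |1.326 − 1.333| = 0.007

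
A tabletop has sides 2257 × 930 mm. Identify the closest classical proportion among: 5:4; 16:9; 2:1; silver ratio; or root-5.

2257/930 ≈ 2.427. Nearest candidates are silver ratio (2.414, off by 0.013) and root-5 (2.236, off by 0.191).

silver ratio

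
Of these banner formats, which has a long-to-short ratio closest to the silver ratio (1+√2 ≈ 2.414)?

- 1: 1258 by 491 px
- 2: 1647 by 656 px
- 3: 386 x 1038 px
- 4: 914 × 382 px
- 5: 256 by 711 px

Target silver ratio ≈ 2.414.
1: 2.562 (Δ0.148)  2: 2.511 (Δ0.097)  3: 2.689 (Δ0.275)  4: 2.393 (Δ0.021)  5: 2.777 (Δ0.363)

4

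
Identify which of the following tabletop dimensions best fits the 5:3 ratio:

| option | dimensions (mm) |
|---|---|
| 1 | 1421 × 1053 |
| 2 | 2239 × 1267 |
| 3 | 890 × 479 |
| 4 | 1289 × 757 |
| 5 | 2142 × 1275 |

Target 5:3 ≈ 1.667.
1: 1.349 (Δ0.318)  2: 1.767 (Δ0.100)  3: 1.858 (Δ0.191)  4: 1.703 (Δ0.036)  5: 1.680 (Δ0.013)

5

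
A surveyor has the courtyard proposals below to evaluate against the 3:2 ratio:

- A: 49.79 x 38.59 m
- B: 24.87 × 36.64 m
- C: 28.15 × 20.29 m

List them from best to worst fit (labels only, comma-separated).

B, C, A

A: 49.79/38.59 ≈ 1.290 → |1.290 − 1.500| = 0.210
B: 36.64/24.87 ≈ 1.473 → |1.473 − 1.500| = 0.027
C: 28.15/20.29 ≈ 1.387 → |1.387 − 1.500| = 0.113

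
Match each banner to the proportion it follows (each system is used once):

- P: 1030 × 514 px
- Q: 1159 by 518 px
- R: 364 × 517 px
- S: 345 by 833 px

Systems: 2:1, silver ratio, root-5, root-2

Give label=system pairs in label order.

P=2:1, Q=root-5, R=root-2, S=silver ratio

Ratios: P ≈ 2.004; Q ≈ 2.237; R ≈ 1.420; S ≈ 2.414.
Targets: 2:1 ≈ 2.000; silver ratio ≈ 2.414; root-5 ≈ 2.236; root-2 ≈ 1.414.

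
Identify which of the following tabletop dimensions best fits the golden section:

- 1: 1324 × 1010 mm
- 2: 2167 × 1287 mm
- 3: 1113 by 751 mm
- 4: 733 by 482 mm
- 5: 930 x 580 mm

5

Target golden ratio ≈ 1.618.
1: 1.311 (Δ0.307)  2: 1.684 (Δ0.066)  3: 1.482 (Δ0.136)  4: 1.521 (Δ0.097)  5: 1.603 (Δ0.015)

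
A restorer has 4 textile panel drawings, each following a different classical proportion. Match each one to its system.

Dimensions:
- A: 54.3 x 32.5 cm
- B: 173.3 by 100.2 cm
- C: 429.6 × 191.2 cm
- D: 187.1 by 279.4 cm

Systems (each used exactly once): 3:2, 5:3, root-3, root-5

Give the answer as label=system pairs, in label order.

A=5:3, B=root-3, C=root-5, D=3:2

A = 54.3/32.5 ≈ 1.671 → 5:3 (1.667)
B = 173.3/100.2 ≈ 1.730 → root-3 (1.732)
C = 429.6/191.2 ≈ 2.247 → root-5 (2.236)
D = 279.4/187.1 ≈ 1.493 → 3:2 (1.500)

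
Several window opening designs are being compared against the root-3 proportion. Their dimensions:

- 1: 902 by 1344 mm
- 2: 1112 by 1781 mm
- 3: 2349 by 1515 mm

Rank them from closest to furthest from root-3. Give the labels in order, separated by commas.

2, 3, 1

1: 1344/902 ≈ 1.490 → |1.490 − 1.732| = 0.242
2: 1781/1112 ≈ 1.602 → |1.602 − 1.732| = 0.130
3: 2349/1515 ≈ 1.550 → |1.550 − 1.732| = 0.182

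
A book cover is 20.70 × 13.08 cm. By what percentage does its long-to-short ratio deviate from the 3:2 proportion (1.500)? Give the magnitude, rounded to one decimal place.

Ratio = 20.70 / 13.08 ≈ 1.5826.
Ideal 3:2 = 1.5000. |1.5826 − 1.5000| / 1.5000 ≈ 5.51% → 5.5%.

5.5%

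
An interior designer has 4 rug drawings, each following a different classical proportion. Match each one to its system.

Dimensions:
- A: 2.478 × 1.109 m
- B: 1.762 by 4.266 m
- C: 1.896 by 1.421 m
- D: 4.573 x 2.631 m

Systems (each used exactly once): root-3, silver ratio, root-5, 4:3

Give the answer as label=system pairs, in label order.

A=root-5, B=silver ratio, C=4:3, D=root-3

Ratios: A ≈ 2.234; B ≈ 2.421; C ≈ 1.334; D ≈ 1.738.
Targets: root-3 ≈ 1.732; silver ratio ≈ 2.414; root-5 ≈ 2.236; 4:3 ≈ 1.333.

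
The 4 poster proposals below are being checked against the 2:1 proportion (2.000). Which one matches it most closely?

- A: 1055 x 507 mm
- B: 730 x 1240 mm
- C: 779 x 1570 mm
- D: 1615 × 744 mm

C

Target 2:1 ≈ 2.000.
A: 2.081 (Δ0.081)  B: 1.699 (Δ0.301)  C: 2.015 (Δ0.015)  D: 2.171 (Δ0.171)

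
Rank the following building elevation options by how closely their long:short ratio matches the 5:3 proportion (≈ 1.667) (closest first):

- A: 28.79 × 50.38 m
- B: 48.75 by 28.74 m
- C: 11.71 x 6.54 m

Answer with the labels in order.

A: 50.38/28.79 ≈ 1.750 → |1.750 − 1.667| = 0.083
B: 48.75/28.74 ≈ 1.696 → |1.696 − 1.667| = 0.029
C: 11.71/6.54 ≈ 1.791 → |1.791 − 1.667| = 0.124

B, A, C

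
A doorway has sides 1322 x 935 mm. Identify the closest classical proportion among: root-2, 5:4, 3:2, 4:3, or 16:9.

root-2

1322/935 ≈ 1.414. Nearest candidates are root-2 (1.414, off by 0.000) and 4:3 (1.333, off by 0.081).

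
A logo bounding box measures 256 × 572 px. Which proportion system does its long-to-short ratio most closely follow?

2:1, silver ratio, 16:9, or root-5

root-5

572/256 ≈ 2.234. Nearest candidates are root-5 (2.236, off by 0.002) and silver ratio (2.414, off by 0.180).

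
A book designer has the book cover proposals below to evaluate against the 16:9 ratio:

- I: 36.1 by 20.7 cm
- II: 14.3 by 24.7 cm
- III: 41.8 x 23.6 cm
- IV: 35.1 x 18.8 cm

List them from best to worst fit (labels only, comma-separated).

I: 36.1/20.7 ≈ 1.744 → |1.744 − 1.778| = 0.034
II: 24.7/14.3 ≈ 1.727 → |1.727 − 1.778| = 0.051
III: 41.8/23.6 ≈ 1.771 → |1.771 − 1.778| = 0.007
IV: 35.1/18.8 ≈ 1.867 → |1.867 − 1.778| = 0.089

III, I, II, IV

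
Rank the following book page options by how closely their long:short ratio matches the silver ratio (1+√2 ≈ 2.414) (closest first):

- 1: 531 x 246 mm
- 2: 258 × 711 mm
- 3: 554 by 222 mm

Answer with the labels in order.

1: 531/246 ≈ 2.159 → |2.159 − 2.414| = 0.255
2: 711/258 ≈ 2.756 → |2.756 − 2.414| = 0.342
3: 554/222 ≈ 2.495 → |2.495 − 2.414| = 0.081

3, 1, 2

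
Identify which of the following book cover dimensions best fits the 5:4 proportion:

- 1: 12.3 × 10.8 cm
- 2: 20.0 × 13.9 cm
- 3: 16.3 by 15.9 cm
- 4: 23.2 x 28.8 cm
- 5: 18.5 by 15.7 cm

Ratios (long/short): 1 ≈ 1.139; 2 ≈ 1.439; 3 ≈ 1.025; 4 ≈ 1.241; 5 ≈ 1.178.
5:4 ≈ 1.250; option 4 is nearest (Δ 0.009).

4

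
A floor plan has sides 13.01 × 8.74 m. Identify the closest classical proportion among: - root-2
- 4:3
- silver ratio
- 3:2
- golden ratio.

3:2

13.01/8.74 ≈ 1.489. Nearest candidates are 3:2 (1.500, off by 0.011) and root-2 (1.414, off by 0.075).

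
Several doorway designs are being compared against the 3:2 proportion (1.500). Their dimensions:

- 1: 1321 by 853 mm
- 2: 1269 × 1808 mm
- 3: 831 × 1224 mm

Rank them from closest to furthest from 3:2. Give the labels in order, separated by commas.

Ratios: 1 = 1321 / 853 ≈ 1.549; 2 = 1808 / 1269 ≈ 1.425; 3 = 1224 / 831 ≈ 1.473.
|Δ from 1.500|: 1 0.049; 2 0.075; 3 0.027.

3, 1, 2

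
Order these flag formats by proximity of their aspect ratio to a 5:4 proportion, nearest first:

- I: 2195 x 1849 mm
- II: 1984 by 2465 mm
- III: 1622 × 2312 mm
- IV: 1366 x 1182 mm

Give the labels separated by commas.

I: 2195/1849 ≈ 1.187 → |1.187 − 1.250| = 0.063
II: 2465/1984 ≈ 1.242 → |1.242 − 1.250| = 0.008
III: 2312/1622 ≈ 1.425 → |1.425 − 1.250| = 0.175
IV: 1366/1182 ≈ 1.156 → |1.156 − 1.250| = 0.094

II, I, IV, III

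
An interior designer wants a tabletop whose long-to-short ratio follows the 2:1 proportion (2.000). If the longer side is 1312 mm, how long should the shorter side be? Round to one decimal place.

656.0 mm

2:1 = 2.00000.
Shorter side = 1312 ÷ 2.00000 ≈ 656.000 → 656.0 mm.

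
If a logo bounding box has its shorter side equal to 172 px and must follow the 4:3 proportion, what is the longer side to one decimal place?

4:3 ≈ 1.33333.
Longer side = 172 × 1.33333 ≈ 229.333 → 229.3 px.

229.3 px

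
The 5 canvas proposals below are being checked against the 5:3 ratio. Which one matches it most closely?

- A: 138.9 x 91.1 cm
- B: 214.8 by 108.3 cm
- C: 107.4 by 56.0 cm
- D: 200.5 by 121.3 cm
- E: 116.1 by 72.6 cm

D

Target 5:3 ≈ 1.667.
A: 1.525 (Δ0.142)  B: 1.983 (Δ0.316)  C: 1.918 (Δ0.251)  D: 1.653 (Δ0.014)  E: 1.599 (Δ0.068)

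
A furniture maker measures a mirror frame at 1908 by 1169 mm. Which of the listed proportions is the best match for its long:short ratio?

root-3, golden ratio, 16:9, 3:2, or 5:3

1908/1169 ≈ 1.632. Nearest candidates are golden ratio (1.618, off by 0.014) and 5:3 (1.667, off by 0.035).

golden ratio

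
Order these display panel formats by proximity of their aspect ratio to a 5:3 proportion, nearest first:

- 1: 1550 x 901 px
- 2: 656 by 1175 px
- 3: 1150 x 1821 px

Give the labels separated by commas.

1, 3, 2

Ratios: 1 = 1550 / 901 ≈ 1.720; 2 = 1175 / 656 ≈ 1.791; 3 = 1821 / 1150 ≈ 1.583.
|Δ from 1.667|: 1 0.053; 2 0.124; 3 0.084.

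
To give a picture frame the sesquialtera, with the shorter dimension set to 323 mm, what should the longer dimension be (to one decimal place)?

3:2 = 1.50000.
Longer side = 323 × 1.50000 ≈ 484.500 → 484.5 mm.

484.5 mm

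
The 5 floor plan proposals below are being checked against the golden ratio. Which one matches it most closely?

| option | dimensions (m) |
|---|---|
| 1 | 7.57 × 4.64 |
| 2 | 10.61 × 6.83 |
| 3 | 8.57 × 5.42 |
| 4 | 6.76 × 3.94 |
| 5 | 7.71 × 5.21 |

1

Ratios (long/short): 1 ≈ 1.631; 2 ≈ 1.553; 3 ≈ 1.581; 4 ≈ 1.716; 5 ≈ 1.480.
golden ratio ≈ 1.618; option 1 is nearest (Δ 0.013).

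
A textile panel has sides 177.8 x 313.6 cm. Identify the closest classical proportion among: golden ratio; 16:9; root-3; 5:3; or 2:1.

313.6/177.8 ≈ 1.764. Nearest candidates are 16:9 (1.778, off by 0.014) and root-3 (1.732, off by 0.032).

16:9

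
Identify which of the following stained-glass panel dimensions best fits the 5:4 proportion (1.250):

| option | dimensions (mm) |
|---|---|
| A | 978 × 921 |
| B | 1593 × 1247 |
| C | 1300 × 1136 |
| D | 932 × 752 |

D

Target 5:4 ≈ 1.250.
A: 1.062 (Δ0.188)  B: 1.277 (Δ0.027)  C: 1.144 (Δ0.106)  D: 1.239 (Δ0.011)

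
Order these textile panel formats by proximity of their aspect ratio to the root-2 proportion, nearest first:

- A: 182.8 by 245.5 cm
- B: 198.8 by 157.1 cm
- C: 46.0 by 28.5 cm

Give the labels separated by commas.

A: 245.5/182.8 ≈ 1.343 → |1.343 − 1.414| = 0.071
B: 198.8/157.1 ≈ 1.265 → |1.265 − 1.414| = 0.149
C: 46.0/28.5 ≈ 1.614 → |1.614 − 1.414| = 0.200

A, B, C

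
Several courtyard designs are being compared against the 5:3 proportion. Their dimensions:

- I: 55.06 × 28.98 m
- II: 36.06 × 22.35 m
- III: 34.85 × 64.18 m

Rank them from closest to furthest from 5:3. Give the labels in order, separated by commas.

II, III, I

Ratios: I = 55.06 / 28.98 ≈ 1.900; II = 36.06 / 22.35 ≈ 1.613; III = 64.18 / 34.85 ≈ 1.842.
|Δ from 1.667|: I 0.233; II 0.054; III 0.175.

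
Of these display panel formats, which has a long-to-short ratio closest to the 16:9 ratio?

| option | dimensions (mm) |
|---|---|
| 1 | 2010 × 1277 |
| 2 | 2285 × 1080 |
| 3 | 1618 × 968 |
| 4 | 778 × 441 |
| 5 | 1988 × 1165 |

4

Ratios (long/short): 1 ≈ 1.574; 2 ≈ 2.116; 3 ≈ 1.671; 4 ≈ 1.764; 5 ≈ 1.706.
16:9 ≈ 1.778; option 4 is nearest (Δ 0.014).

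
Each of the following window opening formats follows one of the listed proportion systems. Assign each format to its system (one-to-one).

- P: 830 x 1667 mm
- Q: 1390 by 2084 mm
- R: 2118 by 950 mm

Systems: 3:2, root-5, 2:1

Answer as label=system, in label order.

P = 1667/830 ≈ 2.008 → 2:1 (2.000)
Q = 2084/1390 ≈ 1.499 → 3:2 (1.500)
R = 2118/950 ≈ 2.229 → root-5 (2.236)

P=2:1, Q=3:2, R=root-5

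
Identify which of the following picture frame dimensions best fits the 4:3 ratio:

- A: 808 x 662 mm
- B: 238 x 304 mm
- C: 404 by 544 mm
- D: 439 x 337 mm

Ratios (long/short): A ≈ 1.221; B ≈ 1.277; C ≈ 1.347; D ≈ 1.303.
4:3 ≈ 1.333; option C is nearest (Δ 0.014).

C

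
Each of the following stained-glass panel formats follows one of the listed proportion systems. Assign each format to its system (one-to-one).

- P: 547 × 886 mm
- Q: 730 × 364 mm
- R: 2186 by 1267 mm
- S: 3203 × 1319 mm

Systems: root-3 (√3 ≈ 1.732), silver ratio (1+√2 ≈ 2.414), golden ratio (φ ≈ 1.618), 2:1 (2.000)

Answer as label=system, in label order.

P=golden ratio, Q=2:1, R=root-3, S=silver ratio

Ratios: P ≈ 1.620; Q ≈ 2.005; R ≈ 1.725; S ≈ 2.428.
Targets: root-3 ≈ 1.732; silver ratio ≈ 2.414; golden ratio ≈ 1.618; 2:1 ≈ 2.000.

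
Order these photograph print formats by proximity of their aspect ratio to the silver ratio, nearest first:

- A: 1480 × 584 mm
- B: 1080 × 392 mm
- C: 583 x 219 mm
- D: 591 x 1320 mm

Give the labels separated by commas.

A, D, C, B

A: 1480/584 ≈ 2.534 → |2.534 − 2.414| = 0.120
B: 1080/392 ≈ 2.755 → |2.755 − 2.414| = 0.341
C: 583/219 ≈ 2.662 → |2.662 − 2.414| = 0.248
D: 1320/591 ≈ 2.234 → |2.234 − 2.414| = 0.180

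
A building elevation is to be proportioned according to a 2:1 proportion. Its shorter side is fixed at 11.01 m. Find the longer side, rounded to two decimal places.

22.02 m

2:1 = 2.00000.
Longer side = 11.01 × 2.00000 ≈ 22.0200 → 22.02 m.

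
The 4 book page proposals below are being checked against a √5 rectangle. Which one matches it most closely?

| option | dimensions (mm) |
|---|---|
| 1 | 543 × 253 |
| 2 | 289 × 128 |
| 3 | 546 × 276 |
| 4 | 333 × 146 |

Ratios (long/short): 1 ≈ 2.146; 2 ≈ 2.258; 3 ≈ 1.978; 4 ≈ 2.281.
root-5 ≈ 2.236; option 2 is nearest (Δ 0.022).

2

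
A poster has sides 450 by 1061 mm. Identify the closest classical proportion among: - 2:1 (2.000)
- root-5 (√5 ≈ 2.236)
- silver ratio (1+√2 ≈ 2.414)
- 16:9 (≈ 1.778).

Ratio = 1061 / 450 ≈ 2.358.
Distances: 2:1 2.000 (Δ 0.358); root-5 2.236 (Δ 0.122); silver ratio 2.414 (Δ 0.056); 16:9 1.778 (Δ 0.580).

silver ratio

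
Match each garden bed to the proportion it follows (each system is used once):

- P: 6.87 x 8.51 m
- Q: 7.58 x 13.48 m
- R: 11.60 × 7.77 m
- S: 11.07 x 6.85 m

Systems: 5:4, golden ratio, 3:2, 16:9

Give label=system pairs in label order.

Ratios: P ≈ 1.239; Q ≈ 1.778; R ≈ 1.493; S ≈ 1.616.
Targets: 5:4 ≈ 1.250; golden ratio ≈ 1.618; 3:2 ≈ 1.500; 16:9 ≈ 1.778.

P=5:4, Q=16:9, R=3:2, S=golden ratio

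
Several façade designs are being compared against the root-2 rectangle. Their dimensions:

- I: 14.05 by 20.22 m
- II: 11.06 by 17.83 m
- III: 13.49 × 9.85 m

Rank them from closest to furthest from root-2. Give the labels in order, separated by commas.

I, III, II

I: 20.22/14.05 ≈ 1.439 → |1.439 − 1.414| = 0.025
II: 17.83/11.06 ≈ 1.612 → |1.612 − 1.414| = 0.198
III: 13.49/9.85 ≈ 1.370 → |1.370 − 1.414| = 0.044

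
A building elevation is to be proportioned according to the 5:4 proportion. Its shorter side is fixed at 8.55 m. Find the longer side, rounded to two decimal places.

10.69 m

5:4 = 1.25000.
Longer side = 8.55 × 1.25000 ≈ 10.6875 → 10.69 m.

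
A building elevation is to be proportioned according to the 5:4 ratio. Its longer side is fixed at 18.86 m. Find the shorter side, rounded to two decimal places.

15.09 m

5:4 = 1.25000.
Shorter side = 18.86 ÷ 1.25000 ≈ 15.0880 → 15.09 m.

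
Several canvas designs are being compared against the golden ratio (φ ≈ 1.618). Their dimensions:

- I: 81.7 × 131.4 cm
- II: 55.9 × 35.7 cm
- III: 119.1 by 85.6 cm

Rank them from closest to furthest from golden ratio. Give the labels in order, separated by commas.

I, II, III

I: 131.4/81.7 ≈ 1.608 → |1.608 − 1.618| = 0.010
II: 55.9/35.7 ≈ 1.566 → |1.566 − 1.618| = 0.052
III: 119.1/85.6 ≈ 1.391 → |1.391 − 1.618| = 0.227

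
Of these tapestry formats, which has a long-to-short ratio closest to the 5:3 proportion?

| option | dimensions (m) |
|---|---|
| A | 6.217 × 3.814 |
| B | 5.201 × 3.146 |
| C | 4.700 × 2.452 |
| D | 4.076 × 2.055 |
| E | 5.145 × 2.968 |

Ratios (long/short): A ≈ 1.630; B ≈ 1.653; C ≈ 1.917; D ≈ 1.983; E ≈ 1.733.
5:3 ≈ 1.667; option B is nearest (Δ 0.014).

B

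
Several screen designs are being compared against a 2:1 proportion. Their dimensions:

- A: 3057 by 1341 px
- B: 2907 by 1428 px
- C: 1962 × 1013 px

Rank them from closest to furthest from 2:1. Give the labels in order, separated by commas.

B, C, A

A: 3057/1341 ≈ 2.280 → |2.280 − 2.000| = 0.280
B: 2907/1428 ≈ 2.036 → |2.036 − 2.000| = 0.036
C: 1962/1013 ≈ 1.937 → |1.937 − 2.000| = 0.063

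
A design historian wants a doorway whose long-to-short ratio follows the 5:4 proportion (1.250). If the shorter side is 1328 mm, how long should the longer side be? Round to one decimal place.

1660.0 mm

5:4 = 1.25000.
Longer side = 1328 × 1.25000 ≈ 1660.000 → 1660.0 mm.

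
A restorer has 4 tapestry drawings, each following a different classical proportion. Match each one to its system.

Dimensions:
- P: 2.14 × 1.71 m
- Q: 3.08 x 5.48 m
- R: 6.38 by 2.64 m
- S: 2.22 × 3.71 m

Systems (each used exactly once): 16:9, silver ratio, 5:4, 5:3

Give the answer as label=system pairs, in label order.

Ratios: P ≈ 1.251; Q ≈ 1.779; R ≈ 2.417; S ≈ 1.671.
Targets: 16:9 ≈ 1.778; silver ratio ≈ 2.414; 5:4 ≈ 1.250; 5:3 ≈ 1.667.

P=5:4, Q=16:9, R=silver ratio, S=5:3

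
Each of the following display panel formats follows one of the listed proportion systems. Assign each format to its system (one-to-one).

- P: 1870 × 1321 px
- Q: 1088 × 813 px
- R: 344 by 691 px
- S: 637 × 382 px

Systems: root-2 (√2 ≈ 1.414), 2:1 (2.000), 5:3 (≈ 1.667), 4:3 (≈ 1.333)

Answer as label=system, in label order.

P=root-2, Q=4:3, R=2:1, S=5:3

P = 1870/1321 ≈ 1.416 → root-2 (1.414)
Q = 1088/813 ≈ 1.338 → 4:3 (1.333)
R = 691/344 ≈ 2.009 → 2:1 (2.000)
S = 637/382 ≈ 1.668 → 5:3 (1.667)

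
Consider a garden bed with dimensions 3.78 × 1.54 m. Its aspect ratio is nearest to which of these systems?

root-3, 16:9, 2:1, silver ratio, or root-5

silver ratio

Ratio = 3.78 / 1.54 ≈ 2.455.
Distances: root-3 1.732 (Δ 0.723); 16:9 1.778 (Δ 0.677); 2:1 2.000 (Δ 0.455); silver ratio 2.414 (Δ 0.041); root-5 2.236 (Δ 0.219).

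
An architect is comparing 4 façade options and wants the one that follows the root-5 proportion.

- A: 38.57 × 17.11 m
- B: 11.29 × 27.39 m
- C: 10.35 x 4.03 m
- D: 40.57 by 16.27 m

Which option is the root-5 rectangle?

Target root-5 ≈ 2.236.
A: 2.254 (Δ0.018)  B: 2.426 (Δ0.190)  C: 2.568 (Δ0.332)  D: 2.494 (Δ0.258)

A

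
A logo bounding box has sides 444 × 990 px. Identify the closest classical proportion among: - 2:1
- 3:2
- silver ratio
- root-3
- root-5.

990/444 ≈ 2.230. Nearest candidates are root-5 (2.236, off by 0.006) and silver ratio (2.414, off by 0.184).

root-5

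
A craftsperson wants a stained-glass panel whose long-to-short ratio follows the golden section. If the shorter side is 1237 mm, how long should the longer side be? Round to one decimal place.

golden ratio ≈ 1.61803.
Longer side = 1237 × 1.61803 ≈ 2001.503 → 2001.5 mm.

2001.5 mm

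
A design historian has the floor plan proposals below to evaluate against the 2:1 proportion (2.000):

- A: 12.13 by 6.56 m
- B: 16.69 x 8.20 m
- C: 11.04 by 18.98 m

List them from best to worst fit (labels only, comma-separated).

B, A, C

Ratios: A = 12.13 / 6.56 ≈ 1.849; B = 16.69 / 8.20 ≈ 2.035; C = 18.98 / 11.04 ≈ 1.719.
|Δ from 2.000|: A 0.151; B 0.035; C 0.281.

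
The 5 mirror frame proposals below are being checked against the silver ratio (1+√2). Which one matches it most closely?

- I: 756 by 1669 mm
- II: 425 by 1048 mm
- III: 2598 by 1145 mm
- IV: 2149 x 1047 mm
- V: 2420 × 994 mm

Target silver ratio ≈ 2.414.
I: 2.208 (Δ0.206)  II: 2.466 (Δ0.052)  III: 2.269 (Δ0.145)  IV: 2.053 (Δ0.361)  V: 2.435 (Δ0.021)

V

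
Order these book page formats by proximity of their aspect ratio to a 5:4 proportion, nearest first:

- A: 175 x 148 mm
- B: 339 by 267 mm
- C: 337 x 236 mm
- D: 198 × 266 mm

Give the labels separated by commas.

A: 175/148 ≈ 1.182 → |1.182 − 1.250| = 0.068
B: 339/267 ≈ 1.270 → |1.270 − 1.250| = 0.020
C: 337/236 ≈ 1.428 → |1.428 − 1.250| = 0.178
D: 266/198 ≈ 1.343 → |1.343 − 1.250| = 0.093

B, A, D, C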